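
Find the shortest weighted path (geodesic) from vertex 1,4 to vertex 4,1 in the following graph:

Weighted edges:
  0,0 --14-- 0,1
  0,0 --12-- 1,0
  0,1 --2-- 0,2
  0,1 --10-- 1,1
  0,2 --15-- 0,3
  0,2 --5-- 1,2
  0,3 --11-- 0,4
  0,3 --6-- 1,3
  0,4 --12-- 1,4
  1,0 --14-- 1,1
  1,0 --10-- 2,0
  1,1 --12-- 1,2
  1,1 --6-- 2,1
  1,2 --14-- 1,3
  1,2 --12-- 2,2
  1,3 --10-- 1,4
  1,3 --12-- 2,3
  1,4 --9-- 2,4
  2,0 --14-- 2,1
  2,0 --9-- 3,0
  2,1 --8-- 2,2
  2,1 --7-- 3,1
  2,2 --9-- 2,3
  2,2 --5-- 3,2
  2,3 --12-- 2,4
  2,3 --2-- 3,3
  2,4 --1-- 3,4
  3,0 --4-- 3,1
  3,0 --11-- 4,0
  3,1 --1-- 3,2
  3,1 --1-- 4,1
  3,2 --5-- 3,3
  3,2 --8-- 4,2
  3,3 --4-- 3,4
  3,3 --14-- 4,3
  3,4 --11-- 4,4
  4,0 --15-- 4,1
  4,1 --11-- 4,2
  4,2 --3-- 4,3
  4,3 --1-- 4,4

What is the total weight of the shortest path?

Shortest path: 1,4 → 2,4 → 3,4 → 3,3 → 3,2 → 3,1 → 4,1, total weight = 21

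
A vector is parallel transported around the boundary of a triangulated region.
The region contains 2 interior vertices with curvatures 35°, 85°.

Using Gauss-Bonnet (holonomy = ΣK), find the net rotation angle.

Holonomy = total enclosed curvature = 35° + 85° = 120°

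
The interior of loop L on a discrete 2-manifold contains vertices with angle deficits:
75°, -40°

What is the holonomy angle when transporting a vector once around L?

Holonomy = total enclosed curvature = 75° + (-40°) = 35°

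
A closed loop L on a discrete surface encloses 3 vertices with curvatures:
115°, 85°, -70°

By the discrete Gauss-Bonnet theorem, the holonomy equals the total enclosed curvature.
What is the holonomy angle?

Holonomy = total enclosed curvature = 115° + 85° + (-70°) = 130°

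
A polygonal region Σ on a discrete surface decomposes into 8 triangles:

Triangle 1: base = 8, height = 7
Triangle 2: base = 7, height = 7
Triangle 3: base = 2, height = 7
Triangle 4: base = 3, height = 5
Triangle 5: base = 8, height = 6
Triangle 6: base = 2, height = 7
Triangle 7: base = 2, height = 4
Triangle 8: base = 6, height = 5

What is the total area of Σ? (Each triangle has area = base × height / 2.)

(1/2)×8×7 + (1/2)×7×7 + (1/2)×2×7 + (1/2)×3×5 + (1/2)×8×6 + (1/2)×2×7 + (1/2)×2×4 + (1/2)×6×5 = 117.0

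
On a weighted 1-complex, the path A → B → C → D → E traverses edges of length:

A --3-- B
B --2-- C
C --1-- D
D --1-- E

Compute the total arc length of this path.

Arc length = 3 + 2 + 1 + 1 = 7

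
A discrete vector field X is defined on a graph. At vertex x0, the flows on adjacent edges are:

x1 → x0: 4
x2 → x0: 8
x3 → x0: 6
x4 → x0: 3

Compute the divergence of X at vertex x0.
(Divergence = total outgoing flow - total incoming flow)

Divergence = sum of outgoing flows = (-4) + (-8) + (-6) + (-3) = -21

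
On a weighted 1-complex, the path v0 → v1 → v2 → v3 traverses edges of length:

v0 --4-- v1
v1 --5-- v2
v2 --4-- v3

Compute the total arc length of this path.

Arc length = 4 + 5 + 4 = 13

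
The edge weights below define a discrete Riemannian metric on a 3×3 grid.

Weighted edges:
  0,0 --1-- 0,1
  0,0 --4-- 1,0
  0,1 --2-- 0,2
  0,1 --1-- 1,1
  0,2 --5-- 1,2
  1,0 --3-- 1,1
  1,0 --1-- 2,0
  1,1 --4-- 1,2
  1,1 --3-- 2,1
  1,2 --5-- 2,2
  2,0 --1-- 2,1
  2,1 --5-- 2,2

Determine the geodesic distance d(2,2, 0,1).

Shortest path: 2,2 → 2,1 → 1,1 → 0,1, total weight = 9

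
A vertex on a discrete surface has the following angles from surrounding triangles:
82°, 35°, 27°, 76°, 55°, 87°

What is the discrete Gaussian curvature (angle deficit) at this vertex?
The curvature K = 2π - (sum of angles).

Sum of angles = 362°. K = 360° - 362° = -2° = -π/90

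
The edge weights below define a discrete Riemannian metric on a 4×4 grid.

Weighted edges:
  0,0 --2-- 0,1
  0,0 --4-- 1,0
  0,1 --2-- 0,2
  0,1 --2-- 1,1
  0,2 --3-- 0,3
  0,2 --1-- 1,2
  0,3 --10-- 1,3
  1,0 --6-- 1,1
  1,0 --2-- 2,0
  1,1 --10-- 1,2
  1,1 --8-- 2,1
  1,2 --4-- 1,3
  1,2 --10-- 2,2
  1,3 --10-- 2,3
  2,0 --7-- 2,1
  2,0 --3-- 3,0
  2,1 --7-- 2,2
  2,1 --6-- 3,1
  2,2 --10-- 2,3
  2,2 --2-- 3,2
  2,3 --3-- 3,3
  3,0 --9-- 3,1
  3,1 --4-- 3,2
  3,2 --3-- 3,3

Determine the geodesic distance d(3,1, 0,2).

Shortest path: 3,1 → 3,2 → 2,2 → 1,2 → 0,2, total weight = 17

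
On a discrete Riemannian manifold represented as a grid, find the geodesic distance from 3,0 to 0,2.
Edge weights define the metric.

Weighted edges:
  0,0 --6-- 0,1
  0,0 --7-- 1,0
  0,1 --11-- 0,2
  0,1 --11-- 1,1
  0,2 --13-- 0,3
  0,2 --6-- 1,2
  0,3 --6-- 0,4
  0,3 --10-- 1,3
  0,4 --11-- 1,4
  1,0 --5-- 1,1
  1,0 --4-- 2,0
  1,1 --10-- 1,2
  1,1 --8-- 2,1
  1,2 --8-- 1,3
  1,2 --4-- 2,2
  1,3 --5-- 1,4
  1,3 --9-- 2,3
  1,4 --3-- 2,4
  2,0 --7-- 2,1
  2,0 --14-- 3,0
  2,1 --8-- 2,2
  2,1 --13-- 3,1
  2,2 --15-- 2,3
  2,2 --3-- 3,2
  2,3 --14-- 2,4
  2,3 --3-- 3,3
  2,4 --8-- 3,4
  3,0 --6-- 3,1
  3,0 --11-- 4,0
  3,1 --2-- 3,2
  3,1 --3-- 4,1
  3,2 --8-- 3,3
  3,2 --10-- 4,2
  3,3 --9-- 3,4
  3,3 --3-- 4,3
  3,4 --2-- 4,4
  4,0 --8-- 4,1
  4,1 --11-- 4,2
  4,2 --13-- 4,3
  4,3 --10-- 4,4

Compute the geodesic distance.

Shortest path: 3,0 → 3,1 → 3,2 → 2,2 → 1,2 → 0,2, total weight = 21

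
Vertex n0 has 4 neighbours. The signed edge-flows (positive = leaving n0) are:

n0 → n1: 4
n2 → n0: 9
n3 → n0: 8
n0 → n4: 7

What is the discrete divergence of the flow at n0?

Divergence = sum of outgoing flows = 4 + (-9) + (-8) + 7 = -6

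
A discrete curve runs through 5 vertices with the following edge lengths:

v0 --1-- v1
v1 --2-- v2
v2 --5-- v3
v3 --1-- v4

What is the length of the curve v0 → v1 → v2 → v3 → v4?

Arc length = 1 + 2 + 5 + 1 = 9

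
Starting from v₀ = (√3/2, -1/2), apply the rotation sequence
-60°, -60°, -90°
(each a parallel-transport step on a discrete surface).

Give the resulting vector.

Total rotation: (-60°) + (-60°) + (-90°) = -210° ≡ 150° (mod 360°). Final vector: (-0.5000, 0.8660)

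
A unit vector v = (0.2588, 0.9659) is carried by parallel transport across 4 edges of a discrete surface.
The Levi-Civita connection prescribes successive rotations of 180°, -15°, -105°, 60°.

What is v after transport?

Total rotation: 180° + (-15°) + (-105°) + 60° = 120°. Final vector: (-0.9659, -0.2588)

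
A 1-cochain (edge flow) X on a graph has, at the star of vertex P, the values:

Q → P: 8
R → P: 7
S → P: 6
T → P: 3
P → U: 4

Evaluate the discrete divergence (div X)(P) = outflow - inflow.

Divergence = sum of outgoing flows = (-8) + (-7) + (-6) + (-3) + 4 = -20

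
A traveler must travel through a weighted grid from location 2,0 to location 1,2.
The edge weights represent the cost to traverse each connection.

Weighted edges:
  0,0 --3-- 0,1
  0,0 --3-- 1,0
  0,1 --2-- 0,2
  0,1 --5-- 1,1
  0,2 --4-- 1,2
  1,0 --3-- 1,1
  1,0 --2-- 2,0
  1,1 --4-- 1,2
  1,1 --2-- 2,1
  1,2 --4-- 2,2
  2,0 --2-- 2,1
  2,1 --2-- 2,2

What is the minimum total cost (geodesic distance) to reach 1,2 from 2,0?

Shortest path: 2,0 → 2,1 → 1,1 → 1,2, total weight = 8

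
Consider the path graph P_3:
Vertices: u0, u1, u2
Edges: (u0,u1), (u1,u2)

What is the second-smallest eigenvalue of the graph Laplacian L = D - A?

The path graph P_n has Laplacian eigenvalues λ_k = 2 − 2cos(kπ/n), k = 0, 1, …, n−1. Here n = 3:
k=0: 2 − 2cos(0) = 0.0; k=1: 2 − 2cos(π/3) = 1.0; k=2: 2 − 2cos(2π/3) = 3.0.
Laplacian eigenvalues: [0.0, 1.0, 3.0]. Algebraic connectivity (smallest non-zero eigenvalue) = 1.0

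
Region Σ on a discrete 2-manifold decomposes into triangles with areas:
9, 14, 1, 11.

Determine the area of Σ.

9 + 14 + 1 + 11 = 35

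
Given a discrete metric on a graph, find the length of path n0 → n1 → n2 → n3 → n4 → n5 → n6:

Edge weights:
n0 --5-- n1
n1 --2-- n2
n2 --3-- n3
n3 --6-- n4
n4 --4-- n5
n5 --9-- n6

Arc length = 5 + 2 + 3 + 6 + 4 + 9 = 29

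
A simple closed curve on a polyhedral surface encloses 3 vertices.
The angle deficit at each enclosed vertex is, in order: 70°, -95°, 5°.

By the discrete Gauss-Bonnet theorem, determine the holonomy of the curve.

Holonomy = total enclosed curvature = 70° + (-95°) + 5° = -20°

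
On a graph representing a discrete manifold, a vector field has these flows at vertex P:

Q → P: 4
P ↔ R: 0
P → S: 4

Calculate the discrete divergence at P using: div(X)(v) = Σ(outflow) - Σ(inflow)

Divergence = sum of outgoing flows = (-4) + 0 + 4 = 0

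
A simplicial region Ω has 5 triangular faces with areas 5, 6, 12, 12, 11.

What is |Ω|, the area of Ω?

5 + 6 + 12 + 12 + 11 = 46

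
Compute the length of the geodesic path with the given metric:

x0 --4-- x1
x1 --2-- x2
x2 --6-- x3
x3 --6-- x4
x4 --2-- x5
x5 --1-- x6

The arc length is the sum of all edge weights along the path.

Arc length = 4 + 2 + 6 + 6 + 2 + 1 = 21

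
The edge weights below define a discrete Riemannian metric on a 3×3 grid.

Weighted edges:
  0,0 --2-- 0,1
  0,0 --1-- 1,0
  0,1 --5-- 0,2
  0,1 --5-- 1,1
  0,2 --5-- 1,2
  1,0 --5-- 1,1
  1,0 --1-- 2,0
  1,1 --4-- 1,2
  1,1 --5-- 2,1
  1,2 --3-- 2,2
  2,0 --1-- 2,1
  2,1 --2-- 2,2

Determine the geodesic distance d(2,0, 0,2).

Shortest path: 2,0 → 1,0 → 0,0 → 0,1 → 0,2, total weight = 9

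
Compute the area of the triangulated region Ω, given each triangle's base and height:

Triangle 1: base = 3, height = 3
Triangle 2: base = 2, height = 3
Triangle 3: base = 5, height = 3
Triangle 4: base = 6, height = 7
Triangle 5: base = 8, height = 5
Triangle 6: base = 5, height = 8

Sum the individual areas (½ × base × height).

(1/2)×3×3 + (1/2)×2×3 + (1/2)×5×3 + (1/2)×6×7 + (1/2)×8×5 + (1/2)×5×8 = 76.0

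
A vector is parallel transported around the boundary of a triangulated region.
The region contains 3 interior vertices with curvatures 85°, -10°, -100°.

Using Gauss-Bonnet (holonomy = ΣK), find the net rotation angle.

Holonomy = total enclosed curvature = 85° + (-10°) + (-100°) = -25°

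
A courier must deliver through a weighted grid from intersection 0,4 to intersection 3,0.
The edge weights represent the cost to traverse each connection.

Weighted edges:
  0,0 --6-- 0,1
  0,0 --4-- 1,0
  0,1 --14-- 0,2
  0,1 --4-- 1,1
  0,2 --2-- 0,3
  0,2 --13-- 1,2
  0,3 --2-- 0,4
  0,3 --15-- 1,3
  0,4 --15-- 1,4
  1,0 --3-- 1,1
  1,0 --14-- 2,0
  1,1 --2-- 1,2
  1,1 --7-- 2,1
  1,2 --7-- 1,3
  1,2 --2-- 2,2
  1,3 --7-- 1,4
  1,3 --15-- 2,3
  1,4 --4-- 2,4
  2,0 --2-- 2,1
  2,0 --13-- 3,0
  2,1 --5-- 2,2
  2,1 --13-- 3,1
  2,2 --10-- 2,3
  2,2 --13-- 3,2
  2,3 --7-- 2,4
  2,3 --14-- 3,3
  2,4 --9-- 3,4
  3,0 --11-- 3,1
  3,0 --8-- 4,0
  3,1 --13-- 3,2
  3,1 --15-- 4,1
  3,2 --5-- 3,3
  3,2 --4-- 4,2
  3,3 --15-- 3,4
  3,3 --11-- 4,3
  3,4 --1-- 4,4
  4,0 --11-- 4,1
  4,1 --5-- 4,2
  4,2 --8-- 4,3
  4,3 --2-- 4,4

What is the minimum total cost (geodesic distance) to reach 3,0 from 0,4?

Shortest path: 0,4 → 0,3 → 0,2 → 1,2 → 2,2 → 2,1 → 2,0 → 3,0, total weight = 39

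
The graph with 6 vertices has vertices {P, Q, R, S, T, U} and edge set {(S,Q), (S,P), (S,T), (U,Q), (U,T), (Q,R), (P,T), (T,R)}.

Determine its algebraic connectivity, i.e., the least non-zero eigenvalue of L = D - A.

Degrees: deg(P) = 2, deg(Q) = 3, deg(R) = 2, deg(S) = 3, deg(T) = 4, deg(U) = 2.
L = D − A with rows/columns ordered (P, Q, R, S, T, U):
  [ 2,  0,  0, -1, -1,  0]
  [ 0,  3, -1, -1,  0, -1]
  [ 0, -1,  2,  0, -1,  0]
  [-1, -1,  0,  3, -1,  0]
  [-1,  0, -1, -1,  4, -1]
  [ 0, -1,  0,  0, -1,  2]
Characteristic polynomial: det(λI − L) = λ(λ² − 7λ + 8)(λ − 2)(λ − 3)(λ − 4).
Roots: λ = 0; (λ² − 7λ + 8) = 0 ⇒ λ = (7 ± √17)/2 ≈ 1.4384, 5.5616; (λ − 2) = 0 ⇒ λ = 2; (λ − 3) = 0 ⇒ λ = 3; (λ − 4) = 0 ⇒ λ = 4.
(Check: the roots sum (with multiplicity) to 16, matching trace L = Σdeg = 2·8 = 16.)
Laplacian eigenvalues: [0.0, 1.4384, 2.0, 3.0, 4.0, 5.5616]. Algebraic connectivity (smallest non-zero eigenvalue) = 1.4384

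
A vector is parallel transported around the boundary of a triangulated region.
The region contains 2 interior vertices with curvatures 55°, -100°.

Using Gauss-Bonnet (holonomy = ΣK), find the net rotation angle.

Holonomy = total enclosed curvature = 55° + (-100°) = -45°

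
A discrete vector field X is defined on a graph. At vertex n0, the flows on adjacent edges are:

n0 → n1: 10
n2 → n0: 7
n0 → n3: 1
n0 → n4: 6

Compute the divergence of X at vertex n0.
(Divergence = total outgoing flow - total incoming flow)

Divergence = sum of outgoing flows = 10 + (-7) + 1 + 6 = 10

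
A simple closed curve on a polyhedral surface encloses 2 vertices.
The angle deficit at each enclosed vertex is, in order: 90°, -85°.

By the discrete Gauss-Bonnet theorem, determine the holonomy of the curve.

Holonomy = total enclosed curvature = 90° + (-85°) = 5°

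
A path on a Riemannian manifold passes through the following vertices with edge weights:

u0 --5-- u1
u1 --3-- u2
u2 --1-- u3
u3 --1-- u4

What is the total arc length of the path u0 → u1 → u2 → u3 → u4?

Arc length = 5 + 3 + 1 + 1 = 10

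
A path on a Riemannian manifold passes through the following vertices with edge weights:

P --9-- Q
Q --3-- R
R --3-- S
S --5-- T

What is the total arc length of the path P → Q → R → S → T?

Arc length = 9 + 3 + 3 + 5 = 20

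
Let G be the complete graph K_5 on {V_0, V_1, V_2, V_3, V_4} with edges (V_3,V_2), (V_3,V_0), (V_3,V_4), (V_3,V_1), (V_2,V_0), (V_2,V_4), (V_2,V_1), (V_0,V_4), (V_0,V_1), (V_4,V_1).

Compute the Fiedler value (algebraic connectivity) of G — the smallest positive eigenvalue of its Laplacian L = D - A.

For the complete graph K_n, L = nI − J (J = all-ones matrix). J has eigenvalues n (once, eigenvector 𝟙) and 0 (multiplicity n−1), so L has eigenvalues 0 (once) and n (multiplicity n−1). Here n = 5: eigenvalue 0 once and 5 with multiplicity 4.
Laplacian eigenvalues: [0.0, 5.0, 5.0, 5.0, 5.0]. Algebraic connectivity (smallest non-zero eigenvalue) = 5.0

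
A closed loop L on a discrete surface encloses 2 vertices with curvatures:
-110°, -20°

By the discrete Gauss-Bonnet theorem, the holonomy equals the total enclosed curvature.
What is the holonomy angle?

Holonomy = total enclosed curvature = (-110°) + (-20°) = -130°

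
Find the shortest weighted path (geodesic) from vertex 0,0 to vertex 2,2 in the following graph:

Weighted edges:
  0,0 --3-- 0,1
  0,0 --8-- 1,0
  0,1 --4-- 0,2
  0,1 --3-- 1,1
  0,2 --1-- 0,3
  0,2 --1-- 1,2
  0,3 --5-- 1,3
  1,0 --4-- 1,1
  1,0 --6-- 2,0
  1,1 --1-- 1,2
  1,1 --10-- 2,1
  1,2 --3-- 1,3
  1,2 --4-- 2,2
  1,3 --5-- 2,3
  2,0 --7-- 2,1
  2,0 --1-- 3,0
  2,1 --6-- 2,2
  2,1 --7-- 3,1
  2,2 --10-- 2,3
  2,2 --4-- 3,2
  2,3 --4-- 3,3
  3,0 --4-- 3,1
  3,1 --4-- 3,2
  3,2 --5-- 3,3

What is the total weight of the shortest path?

Shortest path: 0,0 → 0,1 → 1,1 → 1,2 → 2,2, total weight = 11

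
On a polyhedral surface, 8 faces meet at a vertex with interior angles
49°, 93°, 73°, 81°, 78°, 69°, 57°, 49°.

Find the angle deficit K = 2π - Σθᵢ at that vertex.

Sum of angles = 549°. K = 360° - 549° = -189° = -21π/20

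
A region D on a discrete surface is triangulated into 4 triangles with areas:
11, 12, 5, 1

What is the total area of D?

11 + 12 + 5 + 1 = 29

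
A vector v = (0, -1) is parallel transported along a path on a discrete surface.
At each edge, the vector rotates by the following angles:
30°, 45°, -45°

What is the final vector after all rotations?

Total rotation: 30° + 45° + (-45°) = 30°. Final vector: (0.5000, -0.8660)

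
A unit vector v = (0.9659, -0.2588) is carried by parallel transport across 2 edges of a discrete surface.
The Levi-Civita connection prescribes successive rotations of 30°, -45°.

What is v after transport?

Total rotation: 30° + (-45°) = -15°. Final vector: (0.8660, -0.5000)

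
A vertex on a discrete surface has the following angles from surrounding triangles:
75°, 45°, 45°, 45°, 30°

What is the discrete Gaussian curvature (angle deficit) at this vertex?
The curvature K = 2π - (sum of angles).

Sum of angles = 240°. K = 360° - 240° = 120° = 2π/3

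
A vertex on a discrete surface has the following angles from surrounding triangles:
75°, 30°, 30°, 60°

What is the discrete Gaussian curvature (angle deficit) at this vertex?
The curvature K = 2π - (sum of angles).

Sum of angles = 195°. K = 360° - 195° = 165° = 11π/12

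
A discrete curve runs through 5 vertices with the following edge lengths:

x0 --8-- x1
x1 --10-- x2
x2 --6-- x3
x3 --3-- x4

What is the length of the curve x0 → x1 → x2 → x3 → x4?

Arc length = 8 + 10 + 6 + 3 = 27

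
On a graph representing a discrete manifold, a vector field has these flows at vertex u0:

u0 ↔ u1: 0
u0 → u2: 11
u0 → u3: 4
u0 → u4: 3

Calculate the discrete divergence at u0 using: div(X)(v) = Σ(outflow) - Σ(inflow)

Divergence = sum of outgoing flows = 0 + 11 + 4 + 3 = 18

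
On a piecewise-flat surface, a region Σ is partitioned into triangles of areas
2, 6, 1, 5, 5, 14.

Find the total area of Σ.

2 + 6 + 1 + 5 + 5 + 14 = 33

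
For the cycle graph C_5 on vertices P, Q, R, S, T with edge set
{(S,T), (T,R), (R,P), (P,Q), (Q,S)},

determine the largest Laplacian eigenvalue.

The cycle graph C_n has Laplacian eigenvalues λ_k = 2 − 2cos(2πk/n), k = 0, 1, …, n−1. Here n = 5:
k=0: 2 − 2cos(0) = 0.0; k=1: 2 − 2cos(2π/5) = 1.382; k=2: 2 − 2cos(4π/5) = 3.618; k=3: 2 − 2cos(6π/5) = 3.618; k=4: 2 − 2cos(8π/5) = 1.382.
Laplacian eigenvalues: [0.0, 1.382, 1.382, 3.618, 3.618]. Largest eigenvalue (spectral radius) = 3.618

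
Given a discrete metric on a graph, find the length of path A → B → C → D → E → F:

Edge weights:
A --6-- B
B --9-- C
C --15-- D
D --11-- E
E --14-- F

Arc length = 6 + 9 + 15 + 11 + 14 = 55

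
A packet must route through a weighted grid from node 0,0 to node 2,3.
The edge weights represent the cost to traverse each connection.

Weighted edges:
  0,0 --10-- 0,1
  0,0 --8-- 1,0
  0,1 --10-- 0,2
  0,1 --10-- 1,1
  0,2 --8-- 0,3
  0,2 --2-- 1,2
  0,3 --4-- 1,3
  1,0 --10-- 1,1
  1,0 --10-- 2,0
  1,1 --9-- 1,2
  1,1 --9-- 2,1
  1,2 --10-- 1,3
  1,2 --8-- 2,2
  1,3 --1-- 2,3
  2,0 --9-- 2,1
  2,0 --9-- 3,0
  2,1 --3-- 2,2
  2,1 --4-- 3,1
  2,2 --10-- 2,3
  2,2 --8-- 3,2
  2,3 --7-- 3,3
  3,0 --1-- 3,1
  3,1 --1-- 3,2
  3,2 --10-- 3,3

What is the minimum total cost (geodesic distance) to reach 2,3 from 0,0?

Shortest path: 0,0 → 0,1 → 0,2 → 1,2 → 1,3 → 2,3, total weight = 33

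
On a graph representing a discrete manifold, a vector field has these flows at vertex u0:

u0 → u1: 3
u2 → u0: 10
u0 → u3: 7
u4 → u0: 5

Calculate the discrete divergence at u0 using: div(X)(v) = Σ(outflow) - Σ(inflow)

Divergence = sum of outgoing flows = 3 + (-10) + 7 + (-5) = -5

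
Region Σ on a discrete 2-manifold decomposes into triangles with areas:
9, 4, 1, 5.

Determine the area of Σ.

9 + 4 + 1 + 5 = 19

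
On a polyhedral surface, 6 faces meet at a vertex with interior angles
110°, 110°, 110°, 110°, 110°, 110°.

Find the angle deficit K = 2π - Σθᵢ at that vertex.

Sum of angles = 660°. K = 360° - 660° = -300°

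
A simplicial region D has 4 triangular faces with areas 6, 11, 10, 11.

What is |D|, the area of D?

6 + 11 + 10 + 11 = 38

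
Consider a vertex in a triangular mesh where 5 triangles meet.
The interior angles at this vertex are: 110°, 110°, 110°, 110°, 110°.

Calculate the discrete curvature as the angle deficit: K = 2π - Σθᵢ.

Sum of angles = 550°. K = 360° - 550° = -190°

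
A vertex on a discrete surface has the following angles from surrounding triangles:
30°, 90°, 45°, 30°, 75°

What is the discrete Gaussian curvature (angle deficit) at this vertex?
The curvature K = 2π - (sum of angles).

Sum of angles = 270°. K = 360° - 270° = 90° = π/2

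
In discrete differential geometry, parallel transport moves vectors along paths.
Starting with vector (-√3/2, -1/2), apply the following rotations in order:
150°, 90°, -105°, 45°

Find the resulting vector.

Total rotation: 150° + 90° + (-105°) + 45° = 180°. Final vector: (0.8660, 0.5000)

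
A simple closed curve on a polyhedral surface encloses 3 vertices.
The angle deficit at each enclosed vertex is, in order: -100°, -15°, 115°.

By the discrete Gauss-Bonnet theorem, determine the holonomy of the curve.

Holonomy = total enclosed curvature = (-100°) + (-15°) + 115° = 0°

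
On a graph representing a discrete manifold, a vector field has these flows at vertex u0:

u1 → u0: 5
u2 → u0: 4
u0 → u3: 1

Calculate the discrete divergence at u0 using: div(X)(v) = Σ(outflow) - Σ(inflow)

Divergence = sum of outgoing flows = (-5) + (-4) + 1 = -8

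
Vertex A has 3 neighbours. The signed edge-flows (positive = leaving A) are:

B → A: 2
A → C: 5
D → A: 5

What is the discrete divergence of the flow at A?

Divergence = sum of outgoing flows = (-2) + 5 + (-5) = -2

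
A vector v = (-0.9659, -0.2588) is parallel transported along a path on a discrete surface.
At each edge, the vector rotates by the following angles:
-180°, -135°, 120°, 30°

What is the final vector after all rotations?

Total rotation: (-180°) + (-135°) + 120° + 30° = -165°. Final vector: (0.8660, 0.5000)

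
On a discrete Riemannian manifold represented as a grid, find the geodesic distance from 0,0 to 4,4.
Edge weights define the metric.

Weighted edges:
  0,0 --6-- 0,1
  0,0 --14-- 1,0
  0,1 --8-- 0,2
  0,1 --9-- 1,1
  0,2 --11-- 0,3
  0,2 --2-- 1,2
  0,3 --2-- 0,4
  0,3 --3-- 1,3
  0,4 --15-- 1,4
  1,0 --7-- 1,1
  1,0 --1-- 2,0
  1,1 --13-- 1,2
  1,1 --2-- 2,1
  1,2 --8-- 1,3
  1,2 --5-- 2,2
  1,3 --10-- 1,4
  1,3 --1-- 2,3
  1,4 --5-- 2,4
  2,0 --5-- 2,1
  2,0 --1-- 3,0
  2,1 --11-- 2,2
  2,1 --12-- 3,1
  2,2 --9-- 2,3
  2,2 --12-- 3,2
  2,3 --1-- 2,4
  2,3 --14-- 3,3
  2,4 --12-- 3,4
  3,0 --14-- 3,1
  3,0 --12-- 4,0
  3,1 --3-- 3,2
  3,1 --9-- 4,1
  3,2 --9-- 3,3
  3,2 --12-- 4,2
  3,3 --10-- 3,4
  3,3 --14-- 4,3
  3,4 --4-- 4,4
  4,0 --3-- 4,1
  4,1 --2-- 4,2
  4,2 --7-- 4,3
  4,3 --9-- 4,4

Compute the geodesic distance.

Shortest path: 0,0 → 0,1 → 0,2 → 1,2 → 1,3 → 2,3 → 2,4 → 3,4 → 4,4, total weight = 42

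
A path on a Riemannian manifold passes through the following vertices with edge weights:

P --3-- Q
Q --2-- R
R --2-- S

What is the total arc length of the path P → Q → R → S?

Arc length = 3 + 2 + 2 = 7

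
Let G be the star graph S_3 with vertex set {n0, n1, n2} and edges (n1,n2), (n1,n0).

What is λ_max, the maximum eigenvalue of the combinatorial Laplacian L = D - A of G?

The star S_3 is the complete bipartite graph K_{1,2} (one hub of degree 2, 2 leaves of degree 1). The Laplacian spectrum of K_{p,q} is 0, p (multiplicity q−1), q (multiplicity p−1), p+q. With p = 1, q = 2: 0 once, 1 with multiplicity 1, and 3 once. (Check: trace L = sum of degrees = 4 = 1·1 + 3.)
Laplacian eigenvalues: [0.0, 1.0, 3.0]. Largest eigenvalue (spectral radius) = 3.0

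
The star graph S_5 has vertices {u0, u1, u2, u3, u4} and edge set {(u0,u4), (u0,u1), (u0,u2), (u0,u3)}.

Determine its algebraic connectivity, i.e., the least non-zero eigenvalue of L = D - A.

The star S_5 is the complete bipartite graph K_{1,4} (one hub of degree 4, 4 leaves of degree 1). The Laplacian spectrum of K_{p,q} is 0, p (multiplicity q−1), q (multiplicity p−1), p+q. With p = 1, q = 4: 0 once, 1 with multiplicity 3, and 5 once. (Check: trace L = sum of degrees = 8 = 3·1 + 5.)
Laplacian eigenvalues: [0.0, 1.0, 1.0, 1.0, 5.0]. Algebraic connectivity (smallest non-zero eigenvalue) = 1.0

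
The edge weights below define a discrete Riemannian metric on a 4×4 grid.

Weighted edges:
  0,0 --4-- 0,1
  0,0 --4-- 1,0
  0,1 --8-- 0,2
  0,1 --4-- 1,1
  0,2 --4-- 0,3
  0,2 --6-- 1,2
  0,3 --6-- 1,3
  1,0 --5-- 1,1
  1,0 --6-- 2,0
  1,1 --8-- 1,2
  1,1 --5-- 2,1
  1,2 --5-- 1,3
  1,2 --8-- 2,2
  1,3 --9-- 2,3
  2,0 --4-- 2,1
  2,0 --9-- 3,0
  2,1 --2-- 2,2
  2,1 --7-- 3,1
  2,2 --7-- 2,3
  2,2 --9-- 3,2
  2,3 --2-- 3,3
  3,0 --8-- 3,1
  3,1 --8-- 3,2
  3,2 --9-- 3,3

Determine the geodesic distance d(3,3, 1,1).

Shortest path: 3,3 → 2,3 → 2,2 → 2,1 → 1,1, total weight = 16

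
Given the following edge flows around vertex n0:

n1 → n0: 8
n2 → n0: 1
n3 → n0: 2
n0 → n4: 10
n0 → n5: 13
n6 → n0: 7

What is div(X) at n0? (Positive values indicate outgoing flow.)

Divergence = sum of outgoing flows = (-8) + (-1) + (-2) + 10 + 13 + (-7) = 5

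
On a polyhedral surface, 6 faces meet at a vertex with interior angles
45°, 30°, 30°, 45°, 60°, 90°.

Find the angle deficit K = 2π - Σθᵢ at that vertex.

Sum of angles = 300°. K = 360° - 300° = 60°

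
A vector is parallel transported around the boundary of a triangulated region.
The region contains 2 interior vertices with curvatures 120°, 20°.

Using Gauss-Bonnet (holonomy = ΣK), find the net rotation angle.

Holonomy = total enclosed curvature = 120° + 20° = 140°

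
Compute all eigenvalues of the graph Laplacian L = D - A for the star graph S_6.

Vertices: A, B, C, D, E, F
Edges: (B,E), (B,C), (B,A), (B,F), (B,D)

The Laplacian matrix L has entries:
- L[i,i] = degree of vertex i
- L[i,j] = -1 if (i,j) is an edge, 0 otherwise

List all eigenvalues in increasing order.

The star S_6 is the complete bipartite graph K_{1,5} (one hub of degree 5, 5 leaves of degree 1). The Laplacian spectrum of K_{p,q} is 0, p (multiplicity q−1), q (multiplicity p−1), p+q. With p = 1, q = 5: 0 once, 1 with multiplicity 4, and 6 once. (Check: trace L = sum of degrees = 10 = 4·1 + 6.)
Laplacian eigenvalues (increasing order): [0.0, 1.0, 1.0, 1.0, 1.0, 6.0]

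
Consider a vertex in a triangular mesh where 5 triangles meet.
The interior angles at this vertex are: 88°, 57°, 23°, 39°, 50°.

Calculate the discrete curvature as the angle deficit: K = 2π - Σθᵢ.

Sum of angles = 257°. K = 360° - 257° = 103° = 103π/180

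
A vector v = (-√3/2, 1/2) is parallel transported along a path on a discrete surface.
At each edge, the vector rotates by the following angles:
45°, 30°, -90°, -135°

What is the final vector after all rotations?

Total rotation: 45° + 30° + (-90°) + (-135°) = -150°. Final vector: (1, 0)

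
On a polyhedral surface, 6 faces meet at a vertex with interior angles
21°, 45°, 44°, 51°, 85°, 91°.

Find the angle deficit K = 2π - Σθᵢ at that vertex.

Sum of angles = 337°. K = 360° - 337° = 23° = 23π/180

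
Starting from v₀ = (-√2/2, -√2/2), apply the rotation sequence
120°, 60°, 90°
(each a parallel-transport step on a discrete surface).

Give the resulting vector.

Total rotation: 120° + 60° + 90° = 270° ≡ -90° (mod 360°). Final vector: (-0.7071, 0.7071)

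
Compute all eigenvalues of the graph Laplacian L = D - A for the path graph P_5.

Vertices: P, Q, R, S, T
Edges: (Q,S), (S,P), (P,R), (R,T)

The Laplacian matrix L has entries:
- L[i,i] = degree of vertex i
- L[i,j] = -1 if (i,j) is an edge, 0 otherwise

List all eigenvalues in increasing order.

The path graph P_n has Laplacian eigenvalues λ_k = 2 − 2cos(kπ/n), k = 0, 1, …, n−1. Here n = 5:
k=0: 2 − 2cos(0) = 0.0; k=1: 2 − 2cos(π/5) = 0.382; k=2: 2 − 2cos(2π/5) = 1.382; k=3: 2 − 2cos(3π/5) = 2.618; k=4: 2 − 2cos(4π/5) = 3.618.
Laplacian eigenvalues (increasing order): [0.0, 0.382, 1.382, 2.618, 3.618]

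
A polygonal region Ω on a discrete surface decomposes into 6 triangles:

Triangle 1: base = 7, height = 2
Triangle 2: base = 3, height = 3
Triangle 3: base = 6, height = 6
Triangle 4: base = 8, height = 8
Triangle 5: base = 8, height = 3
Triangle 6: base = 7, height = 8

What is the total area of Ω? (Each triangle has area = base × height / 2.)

(1/2)×7×2 + (1/2)×3×3 + (1/2)×6×6 + (1/2)×8×8 + (1/2)×8×3 + (1/2)×7×8 = 101.5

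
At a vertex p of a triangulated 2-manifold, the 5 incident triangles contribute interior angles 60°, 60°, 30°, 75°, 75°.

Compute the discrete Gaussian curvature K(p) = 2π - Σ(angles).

Sum of angles = 300°. K = 360° - 300° = 60° = π/3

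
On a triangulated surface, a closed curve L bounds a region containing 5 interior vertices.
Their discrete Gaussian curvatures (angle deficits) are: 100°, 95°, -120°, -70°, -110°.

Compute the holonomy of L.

Holonomy = total enclosed curvature = 100° + 95° + (-120°) + (-70°) + (-110°) = -105°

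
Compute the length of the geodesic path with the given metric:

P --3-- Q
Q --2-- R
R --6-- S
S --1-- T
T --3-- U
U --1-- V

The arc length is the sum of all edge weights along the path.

Arc length = 3 + 2 + 6 + 1 + 3 + 1 = 16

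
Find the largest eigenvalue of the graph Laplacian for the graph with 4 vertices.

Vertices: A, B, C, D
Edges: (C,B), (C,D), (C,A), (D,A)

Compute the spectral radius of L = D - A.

Degrees: deg(A) = 2, deg(B) = 1, deg(C) = 3, deg(D) = 2.
L = D − A with rows/columns ordered (A, B, C, D):
  [ 2,  0, -1, -1]
  [ 0,  1, -1,  0]
  [-1, -1,  3, -1]
  [-1,  0, -1,  2]
Characteristic polynomial: det(λI − L) = λ(λ − 1)(λ − 3)(λ − 4).
Roots: λ = 0; (λ − 1) = 0 ⇒ λ = 1; (λ − 3) = 0 ⇒ λ = 3; (λ − 4) = 0 ⇒ λ = 4.
(Check: the roots sum (with multiplicity) to 8, matching trace L = Σdeg = 2·4 = 8.)
Laplacian eigenvalues: [0.0, 1.0, 3.0, 4.0]. Largest eigenvalue (spectral radius) = 4.0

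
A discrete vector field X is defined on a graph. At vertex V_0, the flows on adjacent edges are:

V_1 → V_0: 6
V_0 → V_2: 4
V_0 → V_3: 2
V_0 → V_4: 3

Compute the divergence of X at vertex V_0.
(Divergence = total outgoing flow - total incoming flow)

Divergence = sum of outgoing flows = (-6) + 4 + 2 + 3 = 3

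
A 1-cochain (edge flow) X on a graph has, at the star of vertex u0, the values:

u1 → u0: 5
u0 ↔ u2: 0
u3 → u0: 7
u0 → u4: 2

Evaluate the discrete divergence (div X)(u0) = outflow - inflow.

Divergence = sum of outgoing flows = (-5) + 0 + (-7) + 2 = -10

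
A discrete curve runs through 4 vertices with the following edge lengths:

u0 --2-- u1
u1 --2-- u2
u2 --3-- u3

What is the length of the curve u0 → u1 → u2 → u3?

Arc length = 2 + 2 + 3 = 7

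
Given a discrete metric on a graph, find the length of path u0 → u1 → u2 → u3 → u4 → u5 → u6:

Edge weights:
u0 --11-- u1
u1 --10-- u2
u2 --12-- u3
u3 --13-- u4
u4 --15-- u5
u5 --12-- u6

Arc length = 11 + 10 + 12 + 13 + 15 + 12 = 73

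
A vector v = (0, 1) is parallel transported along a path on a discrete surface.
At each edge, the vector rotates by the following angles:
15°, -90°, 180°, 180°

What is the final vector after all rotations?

Total rotation: 15° + (-90°) + 180° + 180° = 285° ≡ -75° (mod 360°). Final vector: (0.9659, 0.2588)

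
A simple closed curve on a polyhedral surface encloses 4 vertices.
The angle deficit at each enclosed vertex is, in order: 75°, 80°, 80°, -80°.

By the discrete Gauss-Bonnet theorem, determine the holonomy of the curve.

Holonomy = total enclosed curvature = 75° + 80° + 80° + (-80°) = 155°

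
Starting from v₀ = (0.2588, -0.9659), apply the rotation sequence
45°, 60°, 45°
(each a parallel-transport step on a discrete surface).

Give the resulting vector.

Total rotation: 45° + 60° + 45° = 150°. Final vector: (0.2588, 0.9659)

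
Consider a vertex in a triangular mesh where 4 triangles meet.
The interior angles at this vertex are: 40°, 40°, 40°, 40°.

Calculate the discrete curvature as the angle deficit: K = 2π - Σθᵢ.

Sum of angles = 160°. K = 360° - 160° = 200°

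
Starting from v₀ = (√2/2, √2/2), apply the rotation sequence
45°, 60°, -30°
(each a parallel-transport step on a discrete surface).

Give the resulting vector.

Total rotation: 45° + 60° + (-30°) = 75°. Final vector: (-0.5000, 0.8660)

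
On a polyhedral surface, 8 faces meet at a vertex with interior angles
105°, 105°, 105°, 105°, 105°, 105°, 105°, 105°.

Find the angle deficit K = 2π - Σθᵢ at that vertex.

Sum of angles = 840°. K = 360° - 840° = -480°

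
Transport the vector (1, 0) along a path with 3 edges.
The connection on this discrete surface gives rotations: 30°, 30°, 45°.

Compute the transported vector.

Total rotation: 30° + 30° + 45° = 105°. Final vector: (-0.2588, 0.9659)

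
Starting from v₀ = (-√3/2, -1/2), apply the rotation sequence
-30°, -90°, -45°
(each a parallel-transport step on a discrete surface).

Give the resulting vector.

Total rotation: (-30°) + (-90°) + (-45°) = -165°. Final vector: (0.7071, 0.7071)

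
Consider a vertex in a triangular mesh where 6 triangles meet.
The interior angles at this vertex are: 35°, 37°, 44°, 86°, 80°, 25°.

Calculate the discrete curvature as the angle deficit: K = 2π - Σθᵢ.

Sum of angles = 307°. K = 360° - 307° = 53° = 53π/180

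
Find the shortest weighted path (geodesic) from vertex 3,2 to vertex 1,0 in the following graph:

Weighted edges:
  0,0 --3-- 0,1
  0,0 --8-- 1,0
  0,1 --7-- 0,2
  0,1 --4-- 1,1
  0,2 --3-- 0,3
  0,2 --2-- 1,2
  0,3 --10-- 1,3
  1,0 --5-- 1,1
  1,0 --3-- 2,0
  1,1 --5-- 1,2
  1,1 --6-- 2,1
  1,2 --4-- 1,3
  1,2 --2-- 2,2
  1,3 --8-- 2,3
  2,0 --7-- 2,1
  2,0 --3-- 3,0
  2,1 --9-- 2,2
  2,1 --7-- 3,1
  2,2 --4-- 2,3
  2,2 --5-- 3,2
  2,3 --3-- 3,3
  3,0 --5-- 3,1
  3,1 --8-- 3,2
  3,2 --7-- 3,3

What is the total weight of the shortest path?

Shortest path: 3,2 → 2,2 → 1,2 → 1,1 → 1,0, total weight = 17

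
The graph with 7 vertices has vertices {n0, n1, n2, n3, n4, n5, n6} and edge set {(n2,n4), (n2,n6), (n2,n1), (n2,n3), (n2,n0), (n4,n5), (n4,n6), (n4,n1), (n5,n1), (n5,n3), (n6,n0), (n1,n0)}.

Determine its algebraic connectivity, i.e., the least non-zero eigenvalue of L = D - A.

Degrees: deg(n0) = 3, deg(n1) = 4, deg(n2) = 5, deg(n3) = 2, deg(n4) = 4, deg(n5) = 3, deg(n6) = 3.
L = D − A with rows/columns ordered (n0, n1, n2, n3, n4, n5, n6):
  [ 3, -1, -1,  0,  0,  0, -1]
  [-1,  4, -1,  0, -1, -1,  0]
  [-1, -1,  5, -1, -1,  0, -1]
  [ 0,  0, -1,  2,  0, -1,  0]
  [ 0, -1, -1,  0,  4, -1, -1]
  [ 0, -1,  0, -1, -1,  3,  0]
  [-1,  0, -1,  0, -1,  0,  3]
Characteristic polynomial: det(λI − L) = λ(λ² − 6λ + 7)(λ² − 9λ + 17)(λ² − 9λ + 19).
Roots: λ = 0; (λ² − 6λ + 7) = 0 ⇒ λ = 3 ± √2 ≈ 1.5858, 4.4142; (λ² − 9λ + 17) = 0 ⇒ λ = (9 ± √13)/2 ≈ 2.6972, 6.3028; (λ² − 9λ + 19) = 0 ⇒ λ = (9 ± √5)/2 ≈ 3.382, 5.618.
(Check: the roots sum (with multiplicity) to 24, matching trace L = Σdeg = 2·12 = 24.)
Laplacian eigenvalues: [0.0, 1.5858, 2.6972, 3.382, 4.4142, 5.618, 6.3028]. Algebraic connectivity (smallest non-zero eigenvalue) = 1.5858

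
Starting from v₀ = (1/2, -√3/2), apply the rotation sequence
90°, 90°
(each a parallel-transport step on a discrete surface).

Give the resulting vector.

Total rotation: 90° + 90° = 180°. Final vector: (-0.5000, 0.8660)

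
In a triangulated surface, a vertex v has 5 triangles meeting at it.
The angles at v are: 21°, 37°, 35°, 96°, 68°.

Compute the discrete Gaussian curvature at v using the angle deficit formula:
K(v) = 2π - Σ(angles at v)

Sum of angles = 257°. K = 360° - 257° = 103° = 103π/180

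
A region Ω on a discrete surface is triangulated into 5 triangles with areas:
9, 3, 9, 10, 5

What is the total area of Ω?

9 + 3 + 9 + 10 + 5 = 36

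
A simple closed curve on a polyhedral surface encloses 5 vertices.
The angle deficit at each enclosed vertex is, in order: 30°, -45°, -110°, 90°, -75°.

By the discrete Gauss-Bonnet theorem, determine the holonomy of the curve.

Holonomy = total enclosed curvature = 30° + (-45°) + (-110°) + 90° + (-75°) = -110°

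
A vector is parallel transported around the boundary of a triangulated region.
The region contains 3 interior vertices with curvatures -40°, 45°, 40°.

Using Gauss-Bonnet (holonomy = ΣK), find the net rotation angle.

Holonomy = total enclosed curvature = (-40°) + 45° + 40° = 45°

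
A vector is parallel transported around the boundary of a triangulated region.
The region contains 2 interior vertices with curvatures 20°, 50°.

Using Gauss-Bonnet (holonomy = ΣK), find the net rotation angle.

Holonomy = total enclosed curvature = 20° + 50° = 70°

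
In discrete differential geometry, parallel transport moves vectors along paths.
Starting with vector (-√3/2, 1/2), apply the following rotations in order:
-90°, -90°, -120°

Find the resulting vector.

Total rotation: (-90°) + (-90°) + (-120°) = -300° ≡ 60° (mod 360°). Final vector: (-0.8660, -0.5000)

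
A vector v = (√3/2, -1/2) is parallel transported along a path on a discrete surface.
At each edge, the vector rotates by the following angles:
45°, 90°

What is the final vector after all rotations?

Total rotation: 45° + 90° = 135°. Final vector: (-0.2588, 0.9659)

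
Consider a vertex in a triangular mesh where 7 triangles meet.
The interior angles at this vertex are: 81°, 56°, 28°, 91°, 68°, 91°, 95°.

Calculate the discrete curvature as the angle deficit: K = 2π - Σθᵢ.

Sum of angles = 510°. K = 360° - 510° = -150° = -5π/6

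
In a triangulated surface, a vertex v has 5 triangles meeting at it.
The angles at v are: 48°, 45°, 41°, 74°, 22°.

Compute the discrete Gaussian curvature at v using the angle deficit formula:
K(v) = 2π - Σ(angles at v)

Sum of angles = 230°. K = 360° - 230° = 130° = 13π/18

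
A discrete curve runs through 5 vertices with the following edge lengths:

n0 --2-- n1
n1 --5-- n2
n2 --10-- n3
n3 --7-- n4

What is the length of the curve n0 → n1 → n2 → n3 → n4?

Arc length = 2 + 5 + 10 + 7 = 24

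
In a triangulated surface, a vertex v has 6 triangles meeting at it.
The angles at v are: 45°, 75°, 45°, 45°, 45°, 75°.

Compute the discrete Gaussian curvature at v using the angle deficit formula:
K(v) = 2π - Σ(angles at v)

Sum of angles = 330°. K = 360° - 330° = 30° = π/6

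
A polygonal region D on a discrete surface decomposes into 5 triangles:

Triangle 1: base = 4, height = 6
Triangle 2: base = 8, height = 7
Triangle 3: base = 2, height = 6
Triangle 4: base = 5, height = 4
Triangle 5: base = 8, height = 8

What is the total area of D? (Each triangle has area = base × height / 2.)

(1/2)×4×6 + (1/2)×8×7 + (1/2)×2×6 + (1/2)×5×4 + (1/2)×8×8 = 88.0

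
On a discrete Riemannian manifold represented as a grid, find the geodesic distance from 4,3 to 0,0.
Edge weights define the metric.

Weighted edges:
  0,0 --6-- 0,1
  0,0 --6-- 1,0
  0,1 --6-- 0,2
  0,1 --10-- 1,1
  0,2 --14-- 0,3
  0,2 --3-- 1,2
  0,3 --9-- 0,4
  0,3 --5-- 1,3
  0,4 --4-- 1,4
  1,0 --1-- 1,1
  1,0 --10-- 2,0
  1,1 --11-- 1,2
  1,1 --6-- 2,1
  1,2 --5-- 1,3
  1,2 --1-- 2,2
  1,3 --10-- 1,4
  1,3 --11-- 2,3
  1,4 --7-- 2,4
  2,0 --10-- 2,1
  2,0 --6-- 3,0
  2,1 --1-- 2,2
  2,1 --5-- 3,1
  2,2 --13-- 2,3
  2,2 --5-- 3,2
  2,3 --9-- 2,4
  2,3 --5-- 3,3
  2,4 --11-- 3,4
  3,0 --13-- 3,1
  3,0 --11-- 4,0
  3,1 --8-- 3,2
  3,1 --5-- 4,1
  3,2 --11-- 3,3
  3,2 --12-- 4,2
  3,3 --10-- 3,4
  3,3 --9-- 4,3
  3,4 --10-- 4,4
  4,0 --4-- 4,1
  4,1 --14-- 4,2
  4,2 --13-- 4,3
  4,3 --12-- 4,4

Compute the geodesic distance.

Shortest path: 4,3 → 3,3 → 3,2 → 2,2 → 2,1 → 1,1 → 1,0 → 0,0, total weight = 39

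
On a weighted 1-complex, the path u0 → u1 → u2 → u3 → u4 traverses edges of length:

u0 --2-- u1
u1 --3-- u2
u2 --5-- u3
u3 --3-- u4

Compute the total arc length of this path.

Arc length = 2 + 3 + 5 + 3 = 13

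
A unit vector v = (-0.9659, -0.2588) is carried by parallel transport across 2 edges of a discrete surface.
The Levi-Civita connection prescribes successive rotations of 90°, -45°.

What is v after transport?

Total rotation: 90° + (-45°) = 45°. Final vector: (-0.5000, -0.8660)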